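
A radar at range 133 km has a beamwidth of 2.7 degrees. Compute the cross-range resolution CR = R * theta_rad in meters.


BW_rad = 0.04712389
CR = 133000 * 0.04712389 = 6267.5 m

6267.5 m


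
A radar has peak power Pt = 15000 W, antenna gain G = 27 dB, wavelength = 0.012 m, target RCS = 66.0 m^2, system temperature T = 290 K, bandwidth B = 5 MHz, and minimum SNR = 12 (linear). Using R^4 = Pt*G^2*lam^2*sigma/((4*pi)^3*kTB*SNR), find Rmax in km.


G_lin = 10^(27/10) = 501.187234
R^4 = 15000 * 501.187234^2 * 0.012^2 * 66.0 / ((4*pi)^3 * 1.38e-23 * 290 * 5000000.0 * 12)
R^4 = 7.51519e16 m^4
R_max = (7.51519e16)^(1/4) = 16557.1 m = 16.6 km

16.6 km


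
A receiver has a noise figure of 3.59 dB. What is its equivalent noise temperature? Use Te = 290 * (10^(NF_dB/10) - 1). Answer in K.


NF_lin = 10^(3.59/10) = 2.285599
Te = 290 * (2.285599 - 1) = 372.8 K

372.8 K


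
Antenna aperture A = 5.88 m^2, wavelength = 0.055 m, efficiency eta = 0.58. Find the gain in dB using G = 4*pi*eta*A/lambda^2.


G_linear = 4*pi*0.58*5.88/0.055^2 = 14167.39
G_dB = 10*log10(14167.39) = 41.5 dB

41.5 dB


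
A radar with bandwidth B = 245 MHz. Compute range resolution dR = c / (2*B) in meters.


dR = 3e8 / (2 * 245000000.0) = 0.61 m

0.61 m


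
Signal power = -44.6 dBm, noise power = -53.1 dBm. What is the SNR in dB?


SNR = -44.6 - (-53.1) = 8.5 dB

8.5 dB


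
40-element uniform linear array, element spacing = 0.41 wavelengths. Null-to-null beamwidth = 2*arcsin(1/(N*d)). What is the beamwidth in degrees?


1/(N*d) = 1/(40*0.41) = 0.060976
BW = 2*arcsin(0.060976) = 7.0 degrees

7.0 degrees


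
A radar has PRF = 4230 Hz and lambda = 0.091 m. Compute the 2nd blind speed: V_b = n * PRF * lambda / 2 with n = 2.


V_blind = 2 * 4230 * 0.091 / 2 = 384.9 m/s

384.9 m/s


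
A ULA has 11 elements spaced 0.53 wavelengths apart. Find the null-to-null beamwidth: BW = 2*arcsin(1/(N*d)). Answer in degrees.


1/(N*d) = 1/(11*0.53) = 0.171527
BW = 2*arcsin(0.171527) = 19.8 degrees

19.8 degrees


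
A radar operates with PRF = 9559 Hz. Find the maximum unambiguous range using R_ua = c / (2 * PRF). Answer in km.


R_ua = 3e8 / (2 * 9559) = 15692.0 m = 15.7 km

15.7 km


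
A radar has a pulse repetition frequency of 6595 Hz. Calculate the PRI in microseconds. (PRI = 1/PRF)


PRI = 1/6595 = 0.00015163 s = 151.6 us

151.6 us


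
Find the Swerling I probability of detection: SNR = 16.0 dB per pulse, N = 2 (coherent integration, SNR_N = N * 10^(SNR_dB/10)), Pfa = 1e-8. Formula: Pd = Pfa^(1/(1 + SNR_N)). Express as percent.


SNR_lin = 10^(16.0/10) = 39.81072
SNR_N = 2 * 39.81072 = 79.62144
1/(1 + SNR_N) = 1/80.62144 = 0.0124036
Pd = (1e-8)^0.0124036 = 0.79574
Pd = 79.6%

79.6%


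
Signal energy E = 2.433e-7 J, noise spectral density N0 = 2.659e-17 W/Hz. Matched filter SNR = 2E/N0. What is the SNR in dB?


SNR_lin = 2 * 2.433e-7 / 2.659e-17 = 1.83e10
SNR_dB = 10*log10(1.83e10) = 102.6 dB

102.6 dB


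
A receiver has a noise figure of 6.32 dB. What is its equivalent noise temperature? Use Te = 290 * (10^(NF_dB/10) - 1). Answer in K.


NF_lin = 10^(6.32/10) = 4.285485
Te = 290 * (4.285485 - 1) = 952.8 K

952.8 K


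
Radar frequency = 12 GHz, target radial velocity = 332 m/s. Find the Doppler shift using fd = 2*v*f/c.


fd = 2 * 332 * 12000000000.0 / 3e8 = 26560.0 Hz

26560.0 Hz


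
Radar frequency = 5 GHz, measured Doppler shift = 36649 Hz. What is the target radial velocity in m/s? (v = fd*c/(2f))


v = 36649 * 3e8 / (2 * 5000000000.0) = 1099.5 m/s

1099.5 m/s


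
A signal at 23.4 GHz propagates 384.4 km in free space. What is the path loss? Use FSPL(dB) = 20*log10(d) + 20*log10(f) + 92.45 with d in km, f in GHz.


20*log10(384.4) = 51.7
20*log10(23.4) = 27.38
FSPL = 171.5 dB

171.5 dB


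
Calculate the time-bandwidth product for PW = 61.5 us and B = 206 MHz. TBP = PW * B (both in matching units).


TBP = 61.5 * 206 = 12669.0

12669.0


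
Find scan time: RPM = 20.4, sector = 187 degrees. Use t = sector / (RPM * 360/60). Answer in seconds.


t = 187 / (20.4 * 360) * 60 = 1.53 s

1.53 s


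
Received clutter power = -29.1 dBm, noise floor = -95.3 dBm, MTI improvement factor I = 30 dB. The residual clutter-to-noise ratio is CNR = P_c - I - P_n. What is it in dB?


CNR = -29.1 - 30 - (-95.3) = 36.2 dB

36.2 dB


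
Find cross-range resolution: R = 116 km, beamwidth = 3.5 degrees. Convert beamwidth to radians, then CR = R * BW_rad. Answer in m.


BW_rad = 0.061086524
CR = 116000 * 0.061086524 = 7086.0 m

7086.0 m


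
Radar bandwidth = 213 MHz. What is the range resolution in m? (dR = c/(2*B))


dR = 3e8 / (2 * 213000000.0) = 0.7 m

0.7 m


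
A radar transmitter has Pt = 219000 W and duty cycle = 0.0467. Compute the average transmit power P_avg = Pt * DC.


P_avg = 219000 * 0.0467 = 10227.3 W

10227.3 W


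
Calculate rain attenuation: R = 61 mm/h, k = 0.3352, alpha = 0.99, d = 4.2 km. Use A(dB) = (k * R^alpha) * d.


gamma = 0.3352 * 61^0.99 = 19.623684 dB/km
A = 19.623684 * 4.2 = 82.42 dB

82.42 dB


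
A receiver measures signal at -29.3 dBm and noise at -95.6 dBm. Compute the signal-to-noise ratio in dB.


SNR = -29.3 - (-95.6) = 66.3 dB

66.3 dB


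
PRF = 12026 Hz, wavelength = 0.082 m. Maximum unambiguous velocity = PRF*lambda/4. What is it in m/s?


V_ua = 12026 * 0.082 / 4 = 246.5 m/s

246.5 m/s


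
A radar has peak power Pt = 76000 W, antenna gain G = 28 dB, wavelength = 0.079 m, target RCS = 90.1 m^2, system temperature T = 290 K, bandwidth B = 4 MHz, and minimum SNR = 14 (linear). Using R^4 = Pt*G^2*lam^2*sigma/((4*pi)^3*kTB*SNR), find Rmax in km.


G_lin = 10^(28/10) = 630.957344
R^4 = 76000 * 630.957344^2 * 0.079^2 * 90.1 / ((4*pi)^3 * 1.38e-23 * 290 * 4000000.0 * 14)
R^4 = 3.82559e19 m^4
R_max = (3.82559e19)^(1/4) = 78645.6 m = 78.6 km

78.6 km


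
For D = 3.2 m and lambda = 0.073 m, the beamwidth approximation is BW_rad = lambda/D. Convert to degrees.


BW_rad = 0.073 / 3.2 = 0.022812
BW_deg = 1.31 degrees

1.31 degrees


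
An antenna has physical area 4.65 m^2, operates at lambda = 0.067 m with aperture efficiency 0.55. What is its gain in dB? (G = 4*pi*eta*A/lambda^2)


G_linear = 4*pi*0.55*4.65/0.067^2 = 7159.39
G_dB = 10*log10(7159.39) = 38.5 dB

38.5 dB


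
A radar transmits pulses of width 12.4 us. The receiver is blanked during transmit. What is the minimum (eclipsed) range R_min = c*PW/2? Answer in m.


R_min = 3e8 * 12.4e-6 / 2 = 1860.0 m

1860.0 m


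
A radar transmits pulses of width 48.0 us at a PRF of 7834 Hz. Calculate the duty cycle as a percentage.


DC = 48.0e-6 * 7834 * 100 = 37.6%

37.6%


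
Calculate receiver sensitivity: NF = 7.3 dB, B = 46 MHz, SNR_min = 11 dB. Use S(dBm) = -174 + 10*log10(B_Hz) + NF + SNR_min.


10*log10(46000000.0) = 76.63
S = -174 + 76.63 + 7.3 + 11 = -79.1 dBm

-79.1 dBm


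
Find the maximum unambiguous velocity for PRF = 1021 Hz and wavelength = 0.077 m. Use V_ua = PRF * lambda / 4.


V_ua = 1021 * 0.077 / 4 = 19.7 m/s

19.7 m/s


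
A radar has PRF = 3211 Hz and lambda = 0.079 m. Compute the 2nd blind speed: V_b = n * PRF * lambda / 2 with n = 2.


V_blind = 2 * 3211 * 0.079 / 2 = 253.7 m/s

253.7 m/s


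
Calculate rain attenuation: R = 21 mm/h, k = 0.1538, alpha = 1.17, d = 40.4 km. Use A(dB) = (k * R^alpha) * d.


gamma = 0.1538 * 21^1.17 = 5.419421 dB/km
A = 5.419421 * 40.4 = 218.94 dB

218.94 dB


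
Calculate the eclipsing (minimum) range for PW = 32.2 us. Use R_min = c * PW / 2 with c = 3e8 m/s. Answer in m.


R_min = 3e8 * 32.2e-6 / 2 = 4830.0 m

4830.0 m


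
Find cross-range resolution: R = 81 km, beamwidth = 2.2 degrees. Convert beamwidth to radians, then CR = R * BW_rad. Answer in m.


BW_rad = 0.038397244
CR = 81000 * 0.038397244 = 3110.2 m

3110.2 m


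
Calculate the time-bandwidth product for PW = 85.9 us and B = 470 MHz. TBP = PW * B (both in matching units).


TBP = 85.9 * 470 = 40373.0

40373.0


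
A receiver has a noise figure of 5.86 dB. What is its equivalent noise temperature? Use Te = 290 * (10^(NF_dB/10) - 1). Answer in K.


NF_lin = 10^(5.86/10) = 3.854784
Te = 290 * (3.854784 - 1) = 827.9 K

827.9 K


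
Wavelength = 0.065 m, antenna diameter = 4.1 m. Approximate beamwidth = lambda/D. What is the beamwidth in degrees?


BW_rad = 0.065 / 4.1 = 0.015854
BW_deg = 0.91 degrees

0.91 degrees


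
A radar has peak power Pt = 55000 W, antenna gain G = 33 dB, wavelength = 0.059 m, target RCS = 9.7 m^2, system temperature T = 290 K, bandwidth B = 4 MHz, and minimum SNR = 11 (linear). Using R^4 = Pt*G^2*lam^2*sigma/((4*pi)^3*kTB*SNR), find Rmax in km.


G_lin = 10^(33/10) = 1995.262315
R^4 = 55000 * 1995.262315^2 * 0.059^2 * 9.7 / ((4*pi)^3 * 1.38e-23 * 290 * 4000000.0 * 11)
R^4 = 2.11582e19 m^4
R_max = (2.11582e19)^(1/4) = 67821.9 m = 67.8 km

67.8 km


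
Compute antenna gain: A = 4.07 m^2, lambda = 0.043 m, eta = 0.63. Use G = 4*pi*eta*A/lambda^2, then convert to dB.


G_linear = 4*pi*0.63*4.07/0.043^2 = 17426.41
G_dB = 10*log10(17426.41) = 42.4 dB

42.4 dB


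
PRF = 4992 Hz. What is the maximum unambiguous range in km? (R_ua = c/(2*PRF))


R_ua = 3e8 / (2 * 4992) = 30048.1 m = 30.0 km

30.0 km


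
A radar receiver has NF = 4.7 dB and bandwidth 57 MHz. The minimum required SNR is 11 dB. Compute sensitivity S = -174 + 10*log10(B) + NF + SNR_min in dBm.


10*log10(57000000.0) = 77.56
S = -174 + 77.56 + 4.7 + 11 = -80.7 dBm

-80.7 dBm


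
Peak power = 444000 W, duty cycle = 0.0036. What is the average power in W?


P_avg = 444000 * 0.0036 = 1598.4 W

1598.4 W


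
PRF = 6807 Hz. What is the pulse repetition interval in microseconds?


PRI = 1/6807 = 0.0001469076 s = 146.9 us

146.9 us


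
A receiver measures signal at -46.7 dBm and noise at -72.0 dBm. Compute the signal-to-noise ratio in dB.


SNR = -46.7 - (-72.0) = 25.3 dB

25.3 dB


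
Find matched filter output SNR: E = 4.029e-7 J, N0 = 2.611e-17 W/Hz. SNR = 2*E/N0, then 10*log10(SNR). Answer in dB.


SNR_lin = 2 * 4.029e-7 / 2.611e-17 = 3.086e10
SNR_dB = 10*log10(3.086e10) = 104.9 dB

104.9 dB


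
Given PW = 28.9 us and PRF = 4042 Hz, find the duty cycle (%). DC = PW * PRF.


DC = 28.9e-6 * 4042 * 100 = 11.68%

11.68%


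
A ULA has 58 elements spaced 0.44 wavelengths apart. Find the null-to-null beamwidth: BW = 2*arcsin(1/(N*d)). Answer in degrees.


1/(N*d) = 1/(58*0.44) = 0.039185
BW = 2*arcsin(0.039185) = 4.5 degrees

4.5 degrees


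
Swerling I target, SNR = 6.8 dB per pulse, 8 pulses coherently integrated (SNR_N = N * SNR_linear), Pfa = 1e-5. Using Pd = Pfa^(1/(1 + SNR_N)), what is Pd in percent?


SNR_lin = 10^(6.8/10) = 4.7863
SNR_N = 8 * 4.7863 = 38.2904
1/(1 + SNR_N) = 1/39.2904 = 0.0254515
Pd = (1e-5)^0.0254515 = 0.74601
Pd = 74.6%

74.6%


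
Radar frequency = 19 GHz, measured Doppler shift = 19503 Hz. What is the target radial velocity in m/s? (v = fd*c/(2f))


v = 19503 * 3e8 / (2 * 19000000000.0) = 154.0 m/s

154.0 m/s


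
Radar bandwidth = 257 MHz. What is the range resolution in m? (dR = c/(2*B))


dR = 3e8 / (2 * 257000000.0) = 0.58 m

0.58 m


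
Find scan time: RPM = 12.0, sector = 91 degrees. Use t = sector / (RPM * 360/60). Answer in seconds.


t = 91 / (12.0 * 360) * 60 = 1.26 s

1.26 s


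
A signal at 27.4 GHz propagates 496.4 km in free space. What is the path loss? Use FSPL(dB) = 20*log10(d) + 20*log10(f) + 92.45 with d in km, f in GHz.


20*log10(496.4) = 53.92
20*log10(27.4) = 28.76
FSPL = 175.1 dB

175.1 dB


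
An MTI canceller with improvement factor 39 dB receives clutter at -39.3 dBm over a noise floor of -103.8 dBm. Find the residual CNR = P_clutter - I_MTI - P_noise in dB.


CNR = -39.3 - 39 - (-103.8) = 25.5 dB

25.5 dB


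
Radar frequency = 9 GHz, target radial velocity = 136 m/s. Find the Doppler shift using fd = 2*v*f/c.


fd = 2 * 136 * 9000000000.0 / 3e8 = 8160.0 Hz

8160.0 Hz


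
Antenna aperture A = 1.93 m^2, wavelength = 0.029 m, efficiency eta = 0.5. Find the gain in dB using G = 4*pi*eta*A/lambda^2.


G_linear = 4*pi*0.5*1.93/0.029^2 = 14419.2
G_dB = 10*log10(14419.2) = 41.6 dB

41.6 dB


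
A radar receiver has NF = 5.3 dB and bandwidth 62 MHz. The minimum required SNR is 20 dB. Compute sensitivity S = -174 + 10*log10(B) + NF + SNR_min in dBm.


10*log10(62000000.0) = 77.92
S = -174 + 77.92 + 5.3 + 20 = -70.8 dBm

-70.8 dBm


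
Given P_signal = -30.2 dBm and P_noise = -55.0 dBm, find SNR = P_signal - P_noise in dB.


SNR = -30.2 - (-55.0) = 24.8 dB

24.8 dB


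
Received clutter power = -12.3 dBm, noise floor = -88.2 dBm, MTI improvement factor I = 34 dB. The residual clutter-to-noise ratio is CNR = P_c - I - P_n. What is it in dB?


CNR = -12.3 - 34 - (-88.2) = 41.9 dB

41.9 dB


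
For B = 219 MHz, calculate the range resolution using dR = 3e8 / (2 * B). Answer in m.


dR = 3e8 / (2 * 219000000.0) = 0.68 m

0.68 m


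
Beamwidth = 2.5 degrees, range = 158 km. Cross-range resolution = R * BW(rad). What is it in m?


BW_rad = 0.043633231
CR = 158000 * 0.043633231 = 6894.1 m

6894.1 m


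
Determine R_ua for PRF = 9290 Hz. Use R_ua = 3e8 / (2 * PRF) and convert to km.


R_ua = 3e8 / (2 * 9290) = 16146.4 m = 16.1 km

16.1 km


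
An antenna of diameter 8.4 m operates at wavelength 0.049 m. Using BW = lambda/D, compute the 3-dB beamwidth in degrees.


BW_rad = 0.049 / 8.4 = 0.005833
BW_deg = 0.33 degrees

0.33 degrees


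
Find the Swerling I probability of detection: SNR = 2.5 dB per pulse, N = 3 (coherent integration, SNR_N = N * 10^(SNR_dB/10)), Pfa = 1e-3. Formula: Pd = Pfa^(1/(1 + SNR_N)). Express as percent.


SNR_lin = 10^(2.5/10) = 1.77828
SNR_N = 3 * 1.77828 = 5.33484
1/(1 + SNR_N) = 1/6.33484 = 0.1578572
Pd = (1e-3)^0.1578572 = 0.33607
Pd = 33.6%

33.6%


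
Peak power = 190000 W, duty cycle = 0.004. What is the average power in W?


P_avg = 190000 * 0.004 = 760.0 W

760.0 W


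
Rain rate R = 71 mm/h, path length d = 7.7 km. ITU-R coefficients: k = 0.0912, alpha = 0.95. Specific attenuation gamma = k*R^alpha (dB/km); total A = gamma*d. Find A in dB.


gamma = 0.0912 * 71^0.95 = 5.232271 dB/km
A = 5.232271 * 7.7 = 40.29 dB

40.29 dB


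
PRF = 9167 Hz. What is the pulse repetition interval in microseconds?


PRI = 1/9167 = 0.0001090869 s = 109.1 us

109.1 us


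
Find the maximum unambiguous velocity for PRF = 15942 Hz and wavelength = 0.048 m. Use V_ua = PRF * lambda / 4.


V_ua = 15942 * 0.048 / 4 = 191.3 m/s

191.3 m/s


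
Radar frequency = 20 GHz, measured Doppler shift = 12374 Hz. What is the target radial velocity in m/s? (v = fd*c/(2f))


v = 12374 * 3e8 / (2 * 20000000000.0) = 92.8 m/s

92.8 m/s


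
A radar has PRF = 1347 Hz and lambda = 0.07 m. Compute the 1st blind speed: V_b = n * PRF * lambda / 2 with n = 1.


V_blind = 1 * 1347 * 0.07 / 2 = 47.1 m/s

47.1 m/s


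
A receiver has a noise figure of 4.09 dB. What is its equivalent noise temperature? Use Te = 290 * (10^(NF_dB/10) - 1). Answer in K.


NF_lin = 10^(4.09/10) = 2.564484
Te = 290 * (2.564484 - 1) = 453.7 K

453.7 K


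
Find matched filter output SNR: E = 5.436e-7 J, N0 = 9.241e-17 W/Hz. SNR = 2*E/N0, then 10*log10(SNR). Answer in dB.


SNR_lin = 2 * 5.436e-7 / 9.241e-17 = 1.176e10
SNR_dB = 10*log10(1.176e10) = 100.7 dB

100.7 dB


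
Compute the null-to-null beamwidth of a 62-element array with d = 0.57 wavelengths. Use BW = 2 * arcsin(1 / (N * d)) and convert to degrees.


1/(N*d) = 1/(62*0.57) = 0.028297
BW = 2*arcsin(0.028297) = 3.2 degrees

3.2 degrees


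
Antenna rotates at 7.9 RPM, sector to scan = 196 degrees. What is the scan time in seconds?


t = 196 / (7.9 * 360) * 60 = 4.14 s

4.14 s


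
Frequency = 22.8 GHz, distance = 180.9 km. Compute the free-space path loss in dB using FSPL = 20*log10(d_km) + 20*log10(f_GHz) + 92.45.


20*log10(180.9) = 45.15
20*log10(22.8) = 27.16
FSPL = 164.8 dB

164.8 dB


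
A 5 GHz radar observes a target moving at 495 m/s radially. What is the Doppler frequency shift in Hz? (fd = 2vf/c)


fd = 2 * 495 * 5000000000.0 / 3e8 = 16500.0 Hz

16500.0 Hz


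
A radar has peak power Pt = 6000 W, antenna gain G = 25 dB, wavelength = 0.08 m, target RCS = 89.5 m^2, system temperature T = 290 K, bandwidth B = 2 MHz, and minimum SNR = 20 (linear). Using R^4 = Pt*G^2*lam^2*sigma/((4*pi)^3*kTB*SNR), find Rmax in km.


G_lin = 10^(25/10) = 316.227766
R^4 = 6000 * 316.227766^2 * 0.08^2 * 89.5 / ((4*pi)^3 * 1.38e-23 * 290 * 2000000.0 * 20)
R^4 = 1.0819e18 m^4
R_max = (1.0819e18)^(1/4) = 32251.3 m = 32.3 km

32.3 km


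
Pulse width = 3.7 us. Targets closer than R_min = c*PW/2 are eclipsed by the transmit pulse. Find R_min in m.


R_min = 3e8 * 3.7e-6 / 2 = 555.0 m

555.0 m


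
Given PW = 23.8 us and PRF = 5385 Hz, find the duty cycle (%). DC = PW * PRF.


DC = 23.8e-6 * 5385 * 100 = 12.82%

12.82%


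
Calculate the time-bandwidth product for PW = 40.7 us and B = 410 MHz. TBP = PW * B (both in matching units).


TBP = 40.7 * 410 = 16687.0

16687.0


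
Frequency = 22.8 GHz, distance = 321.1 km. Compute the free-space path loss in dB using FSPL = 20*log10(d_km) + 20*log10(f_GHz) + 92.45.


20*log10(321.1) = 50.13
20*log10(22.8) = 27.16
FSPL = 169.7 dB

169.7 dB


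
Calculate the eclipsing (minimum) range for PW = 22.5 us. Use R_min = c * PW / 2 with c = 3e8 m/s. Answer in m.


R_min = 3e8 * 22.5e-6 / 2 = 3375.0 m

3375.0 m


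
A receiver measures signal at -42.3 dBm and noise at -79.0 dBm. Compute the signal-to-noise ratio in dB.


SNR = -42.3 - (-79.0) = 36.7 dB

36.7 dB


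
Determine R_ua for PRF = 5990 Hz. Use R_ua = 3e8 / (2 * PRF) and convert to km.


R_ua = 3e8 / (2 * 5990) = 25041.7 m = 25.0 km

25.0 km


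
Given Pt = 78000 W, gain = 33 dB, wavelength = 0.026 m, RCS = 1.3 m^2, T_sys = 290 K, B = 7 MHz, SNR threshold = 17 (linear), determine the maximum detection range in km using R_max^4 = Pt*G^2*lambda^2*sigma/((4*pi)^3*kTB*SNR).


G_lin = 10^(33/10) = 1995.262315
R^4 = 78000 * 1995.262315^2 * 0.026^2 * 1.3 / ((4*pi)^3 * 1.38e-23 * 290 * 7000000.0 * 17)
R^4 = 2.88756e17 m^4
R_max = (2.88756e17)^(1/4) = 23181.0 m = 23.2 km

23.2 km


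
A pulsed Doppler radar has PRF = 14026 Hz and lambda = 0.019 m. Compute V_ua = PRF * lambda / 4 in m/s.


V_ua = 14026 * 0.019 / 4 = 66.6 m/s

66.6 m/s


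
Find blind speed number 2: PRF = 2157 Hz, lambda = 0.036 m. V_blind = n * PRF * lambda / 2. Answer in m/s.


V_blind = 2 * 2157 * 0.036 / 2 = 77.7 m/s

77.7 m/s


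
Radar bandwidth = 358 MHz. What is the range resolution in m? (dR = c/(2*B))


dR = 3e8 / (2 * 358000000.0) = 0.42 m

0.42 m


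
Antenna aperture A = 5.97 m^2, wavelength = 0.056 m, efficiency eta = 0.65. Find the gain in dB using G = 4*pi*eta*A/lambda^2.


G_linear = 4*pi*0.65*5.97/0.056^2 = 15549.68
G_dB = 10*log10(15549.68) = 41.9 dB

41.9 dB


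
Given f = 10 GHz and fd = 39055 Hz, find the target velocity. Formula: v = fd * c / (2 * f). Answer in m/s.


v = 39055 * 3e8 / (2 * 10000000000.0) = 585.8 m/s

585.8 m/s


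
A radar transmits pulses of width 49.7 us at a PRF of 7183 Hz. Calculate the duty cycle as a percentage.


DC = 49.7e-6 * 7183 * 100 = 35.7%

35.7%


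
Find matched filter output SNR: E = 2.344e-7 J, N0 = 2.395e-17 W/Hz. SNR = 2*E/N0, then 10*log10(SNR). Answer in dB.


SNR_lin = 2 * 2.344e-7 / 2.395e-17 = 1.957e10
SNR_dB = 10*log10(1.957e10) = 102.9 dB

102.9 dB


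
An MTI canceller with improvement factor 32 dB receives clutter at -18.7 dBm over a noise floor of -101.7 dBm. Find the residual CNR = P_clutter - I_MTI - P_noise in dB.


CNR = -18.7 - 32 - (-101.7) = 51.0 dB

51.0 dB


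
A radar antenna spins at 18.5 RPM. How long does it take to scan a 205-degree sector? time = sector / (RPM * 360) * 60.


t = 205 / (18.5 * 360) * 60 = 1.85 s

1.85 s


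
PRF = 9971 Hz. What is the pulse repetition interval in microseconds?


PRI = 1/9971 = 0.0001002908 s = 100.3 us

100.3 us


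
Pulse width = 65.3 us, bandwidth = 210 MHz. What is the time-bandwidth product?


TBP = 65.3 * 210 = 13713.0

13713.0


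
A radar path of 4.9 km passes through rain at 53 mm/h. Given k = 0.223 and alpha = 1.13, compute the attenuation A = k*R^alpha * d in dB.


gamma = 0.223 * 53^1.13 = 19.803256 dB/km
A = 19.803256 * 4.9 = 97.04 dB

97.04 dB


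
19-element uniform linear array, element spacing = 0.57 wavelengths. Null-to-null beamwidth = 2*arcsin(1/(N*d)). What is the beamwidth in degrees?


1/(N*d) = 1/(19*0.57) = 0.092336
BW = 2*arcsin(0.092336) = 10.6 degrees

10.6 degrees


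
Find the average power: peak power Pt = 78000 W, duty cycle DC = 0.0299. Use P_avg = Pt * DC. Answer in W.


P_avg = 78000 * 0.0299 = 2332.2 W

2332.2 W


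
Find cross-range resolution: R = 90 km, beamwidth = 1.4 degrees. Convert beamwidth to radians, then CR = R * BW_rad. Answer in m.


BW_rad = 0.02443461
CR = 90000 * 0.02443461 = 2199.1 m

2199.1 m


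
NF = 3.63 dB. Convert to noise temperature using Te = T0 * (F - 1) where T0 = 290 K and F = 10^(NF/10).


NF_lin = 10^(3.63/10) = 2.306747
Te = 290 * (2.306747 - 1) = 379.0 K

379.0 K


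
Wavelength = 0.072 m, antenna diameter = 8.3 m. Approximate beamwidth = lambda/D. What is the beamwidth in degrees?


BW_rad = 0.072 / 8.3 = 0.008675
BW_deg = 0.5 degrees

0.5 degrees


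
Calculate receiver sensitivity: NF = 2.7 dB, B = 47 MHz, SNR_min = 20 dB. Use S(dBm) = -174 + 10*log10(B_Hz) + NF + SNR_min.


10*log10(47000000.0) = 76.72
S = -174 + 76.72 + 2.7 + 20 = -74.6 dBm

-74.6 dBm


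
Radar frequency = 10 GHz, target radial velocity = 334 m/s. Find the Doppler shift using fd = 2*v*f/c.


fd = 2 * 334 * 10000000000.0 / 3e8 = 22266.7 Hz

22266.7 Hz


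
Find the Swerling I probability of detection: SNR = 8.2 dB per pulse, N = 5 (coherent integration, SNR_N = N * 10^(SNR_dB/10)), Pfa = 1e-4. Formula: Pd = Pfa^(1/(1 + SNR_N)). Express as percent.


SNR_lin = 10^(8.2/10) = 6.60693
SNR_N = 5 * 6.60693 = 33.03465
1/(1 + SNR_N) = 1/34.03465 = 0.0293818
Pd = (1e-4)^0.0293818 = 0.76291
Pd = 76.3%

76.3%


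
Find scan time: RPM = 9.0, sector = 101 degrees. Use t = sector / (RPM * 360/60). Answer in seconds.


t = 101 / (9.0 * 360) * 60 = 1.87 s

1.87 s


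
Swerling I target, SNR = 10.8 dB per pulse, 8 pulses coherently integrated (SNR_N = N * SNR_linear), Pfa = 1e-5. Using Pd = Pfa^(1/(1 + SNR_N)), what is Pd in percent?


SNR_lin = 10^(10.8/10) = 12.02264
SNR_N = 8 * 12.02264 = 96.18112
1/(1 + SNR_N) = 1/97.18112 = 0.0102901
Pd = (1e-5)^0.0102901 = 0.88828
Pd = 88.8%

88.8%


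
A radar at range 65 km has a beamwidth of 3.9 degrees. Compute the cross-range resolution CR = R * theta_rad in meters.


BW_rad = 0.068067841
CR = 65000 * 0.068067841 = 4424.4 m

4424.4 m


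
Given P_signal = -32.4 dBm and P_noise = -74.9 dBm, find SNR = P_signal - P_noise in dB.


SNR = -32.4 - (-74.9) = 42.5 dB

42.5 dB


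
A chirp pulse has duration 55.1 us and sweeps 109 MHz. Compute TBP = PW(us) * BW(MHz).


TBP = 55.1 * 109 = 6005.9

6005.9


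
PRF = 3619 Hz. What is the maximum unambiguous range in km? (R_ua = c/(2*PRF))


R_ua = 3e8 / (2 * 3619) = 41447.9 m = 41.4 km

41.4 km


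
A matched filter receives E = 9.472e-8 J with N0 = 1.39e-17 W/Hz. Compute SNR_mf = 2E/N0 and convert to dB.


SNR_lin = 2 * 9.472e-8 / 1.39e-17 = 1.363e10
SNR_dB = 10*log10(1.363e10) = 101.3 dB

101.3 dB


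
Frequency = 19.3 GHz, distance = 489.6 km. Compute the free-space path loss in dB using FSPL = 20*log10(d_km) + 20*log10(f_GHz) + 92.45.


20*log10(489.6) = 53.8
20*log10(19.3) = 25.71
FSPL = 172.0 dB

172.0 dB


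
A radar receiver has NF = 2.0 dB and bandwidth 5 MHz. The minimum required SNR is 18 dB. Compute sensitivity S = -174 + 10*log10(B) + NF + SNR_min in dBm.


10*log10(5000000.0) = 66.99
S = -174 + 66.99 + 2.0 + 18 = -87.0 dBm

-87.0 dBm


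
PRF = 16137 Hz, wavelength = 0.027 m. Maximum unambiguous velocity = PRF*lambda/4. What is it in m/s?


V_ua = 16137 * 0.027 / 4 = 108.9 m/s

108.9 m/s


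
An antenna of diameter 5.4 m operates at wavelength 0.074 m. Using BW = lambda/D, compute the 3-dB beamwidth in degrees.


BW_rad = 0.074 / 5.4 = 0.013704
BW_deg = 0.79 degrees

0.79 degrees


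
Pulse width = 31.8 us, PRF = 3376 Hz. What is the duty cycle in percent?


DC = 31.8e-6 * 3376 * 100 = 10.74%

10.74%


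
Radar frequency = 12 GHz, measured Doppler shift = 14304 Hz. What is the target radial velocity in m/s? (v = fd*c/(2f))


v = 14304 * 3e8 / (2 * 12000000000.0) = 178.8 m/s

178.8 m/s


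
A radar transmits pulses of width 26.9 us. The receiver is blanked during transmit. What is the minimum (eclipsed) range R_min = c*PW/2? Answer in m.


R_min = 3e8 * 26.9e-6 / 2 = 4035.0 m

4035.0 m


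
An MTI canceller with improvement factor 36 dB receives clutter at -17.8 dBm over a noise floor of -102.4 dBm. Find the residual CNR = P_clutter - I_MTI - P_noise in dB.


CNR = -17.8 - 36 - (-102.4) = 48.6 dB

48.6 dB


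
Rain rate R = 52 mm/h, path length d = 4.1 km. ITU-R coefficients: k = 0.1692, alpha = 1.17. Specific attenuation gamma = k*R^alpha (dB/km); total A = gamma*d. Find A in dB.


gamma = 0.1692 * 52^1.17 = 17.223613 dB/km
A = 17.223613 * 4.1 = 70.62 dB

70.62 dB


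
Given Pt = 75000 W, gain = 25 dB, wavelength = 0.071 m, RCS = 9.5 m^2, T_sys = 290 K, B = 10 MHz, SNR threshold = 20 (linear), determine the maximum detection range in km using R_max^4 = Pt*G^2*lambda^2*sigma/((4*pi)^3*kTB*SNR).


G_lin = 10^(25/10) = 316.227766
R^4 = 75000 * 316.227766^2 * 0.071^2 * 9.5 / ((4*pi)^3 * 1.38e-23 * 290 * 10000000.0 * 20)
R^4 = 2.26133e17 m^4
R_max = (2.26133e17)^(1/4) = 21806.8 m = 21.8 km

21.8 km


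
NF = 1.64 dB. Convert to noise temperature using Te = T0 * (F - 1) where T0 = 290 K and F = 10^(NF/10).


NF_lin = 10^(1.64/10) = 1.458814
Te = 290 * (1.458814 - 1) = 133.1 K

133.1 K


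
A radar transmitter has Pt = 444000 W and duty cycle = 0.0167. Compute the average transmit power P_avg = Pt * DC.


P_avg = 444000 * 0.0167 = 7414.8 W

7414.8 W


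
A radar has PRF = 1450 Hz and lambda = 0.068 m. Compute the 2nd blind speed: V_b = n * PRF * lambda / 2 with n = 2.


V_blind = 2 * 1450 * 0.068 / 2 = 98.6 m/s

98.6 m/s


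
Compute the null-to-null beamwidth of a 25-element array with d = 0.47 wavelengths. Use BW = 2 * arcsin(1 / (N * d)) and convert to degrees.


1/(N*d) = 1/(25*0.47) = 0.085106
BW = 2*arcsin(0.085106) = 9.8 degrees

9.8 degrees


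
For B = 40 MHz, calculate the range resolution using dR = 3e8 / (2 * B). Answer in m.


dR = 3e8 / (2 * 40000000.0) = 3.75 m

3.75 m


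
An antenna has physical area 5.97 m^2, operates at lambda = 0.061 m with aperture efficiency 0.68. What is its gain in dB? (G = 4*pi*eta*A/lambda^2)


G_linear = 4*pi*0.68*5.97/0.061^2 = 13709.87
G_dB = 10*log10(13709.87) = 41.4 dB

41.4 dB


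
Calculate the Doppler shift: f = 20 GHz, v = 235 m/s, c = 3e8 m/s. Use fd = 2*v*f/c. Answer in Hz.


fd = 2 * 235 * 20000000000.0 / 3e8 = 31333.3 Hz

31333.3 Hz


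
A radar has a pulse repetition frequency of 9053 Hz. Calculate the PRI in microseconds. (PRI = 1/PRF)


PRI = 1/9053 = 0.0001104606 s = 110.5 us

110.5 us


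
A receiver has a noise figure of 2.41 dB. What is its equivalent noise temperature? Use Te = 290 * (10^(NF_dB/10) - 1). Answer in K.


NF_lin = 10^(2.41/10) = 1.741807
Te = 290 * (1.741807 - 1) = 215.1 K

215.1 K


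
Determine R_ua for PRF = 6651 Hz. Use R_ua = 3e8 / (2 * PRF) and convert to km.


R_ua = 3e8 / (2 * 6651) = 22553.0 m = 22.6 km

22.6 km


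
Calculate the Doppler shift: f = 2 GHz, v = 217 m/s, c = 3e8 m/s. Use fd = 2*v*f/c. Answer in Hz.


fd = 2 * 217 * 2000000000.0 / 3e8 = 2893.3 Hz

2893.3 Hz


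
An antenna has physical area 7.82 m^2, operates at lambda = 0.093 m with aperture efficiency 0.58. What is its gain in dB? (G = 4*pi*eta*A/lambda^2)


G_linear = 4*pi*0.58*7.82/0.093^2 = 6589.9
G_dB = 10*log10(6589.9) = 38.2 dB

38.2 dB


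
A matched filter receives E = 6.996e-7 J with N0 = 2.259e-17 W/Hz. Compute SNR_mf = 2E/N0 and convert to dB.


SNR_lin = 2 * 6.996e-7 / 2.259e-17 = 6.194e10
SNR_dB = 10*log10(6.194e10) = 107.9 dB

107.9 dB


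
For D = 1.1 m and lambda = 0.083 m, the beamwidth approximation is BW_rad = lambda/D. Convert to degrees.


BW_rad = 0.083 / 1.1 = 0.075455
BW_deg = 4.32 degrees

4.32 degrees


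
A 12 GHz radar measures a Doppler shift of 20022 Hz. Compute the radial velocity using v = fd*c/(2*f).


v = 20022 * 3e8 / (2 * 12000000000.0) = 250.3 m/s

250.3 m/s


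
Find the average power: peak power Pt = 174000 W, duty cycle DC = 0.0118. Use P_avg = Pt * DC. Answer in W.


P_avg = 174000 * 0.0118 = 2053.2 W

2053.2 W


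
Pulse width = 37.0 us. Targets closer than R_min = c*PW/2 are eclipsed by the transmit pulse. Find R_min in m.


R_min = 3e8 * 37.0e-6 / 2 = 5550.0 m

5550.0 m


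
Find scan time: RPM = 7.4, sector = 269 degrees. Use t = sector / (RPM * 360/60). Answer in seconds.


t = 269 / (7.4 * 360) * 60 = 6.06 s

6.06 s


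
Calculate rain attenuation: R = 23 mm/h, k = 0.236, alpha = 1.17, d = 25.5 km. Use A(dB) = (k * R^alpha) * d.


gamma = 0.236 * 23^1.17 = 9.249826 dB/km
A = 9.249826 * 25.5 = 235.87 dB

235.87 dB


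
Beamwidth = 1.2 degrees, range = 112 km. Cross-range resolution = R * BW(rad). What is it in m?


BW_rad = 0.020943951
CR = 112000 * 0.020943951 = 2345.7 m

2345.7 m


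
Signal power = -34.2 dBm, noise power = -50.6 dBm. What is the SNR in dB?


SNR = -34.2 - (-50.6) = 16.4 dB

16.4 dB


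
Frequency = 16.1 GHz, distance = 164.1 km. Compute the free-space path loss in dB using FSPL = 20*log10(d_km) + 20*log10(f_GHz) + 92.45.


20*log10(164.1) = 44.3
20*log10(16.1) = 24.14
FSPL = 160.9 dB

160.9 dB


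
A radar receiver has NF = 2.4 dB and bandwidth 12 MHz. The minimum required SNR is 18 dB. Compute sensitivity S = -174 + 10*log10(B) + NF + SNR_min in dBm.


10*log10(12000000.0) = 70.79
S = -174 + 70.79 + 2.4 + 18 = -82.8 dBm

-82.8 dBm


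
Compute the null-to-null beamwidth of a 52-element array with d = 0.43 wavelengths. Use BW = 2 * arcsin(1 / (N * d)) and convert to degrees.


1/(N*d) = 1/(52*0.43) = 0.044723
BW = 2*arcsin(0.044723) = 5.1 degrees

5.1 degrees


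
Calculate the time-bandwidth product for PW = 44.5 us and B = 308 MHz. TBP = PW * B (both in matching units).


TBP = 44.5 * 308 = 13706.0

13706.0


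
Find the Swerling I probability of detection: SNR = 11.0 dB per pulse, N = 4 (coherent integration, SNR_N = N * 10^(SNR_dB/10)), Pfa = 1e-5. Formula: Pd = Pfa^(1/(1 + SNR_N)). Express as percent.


SNR_lin = 10^(11.0/10) = 12.58925
SNR_N = 4 * 12.58925 = 50.357
1/(1 + SNR_N) = 1/51.357 = 0.0194715
Pd = (1e-5)^0.0194715 = 0.79918
Pd = 79.9%

79.9%


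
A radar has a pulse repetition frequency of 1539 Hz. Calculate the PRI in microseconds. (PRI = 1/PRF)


PRI = 1/1539 = 0.0006497726 s = 649.8 us

649.8 us


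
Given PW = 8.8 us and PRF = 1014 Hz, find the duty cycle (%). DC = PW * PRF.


DC = 8.8e-6 * 1014 * 100 = 0.89%

0.89%


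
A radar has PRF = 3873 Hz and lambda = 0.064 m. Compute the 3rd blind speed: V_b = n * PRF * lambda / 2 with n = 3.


V_blind = 3 * 3873 * 0.064 / 2 = 371.8 m/s

371.8 m/s


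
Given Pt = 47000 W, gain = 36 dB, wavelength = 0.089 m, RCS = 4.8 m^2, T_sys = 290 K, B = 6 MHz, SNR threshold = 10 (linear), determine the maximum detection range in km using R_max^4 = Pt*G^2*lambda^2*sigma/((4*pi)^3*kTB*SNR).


G_lin = 10^(36/10) = 3981.071706
R^4 = 47000 * 3981.071706^2 * 0.089^2 * 4.8 / ((4*pi)^3 * 1.38e-23 * 290 * 6000000.0 * 10)
R^4 = 5.94376e19 m^4
R_max = (5.94376e19)^(1/4) = 87804.2 m = 87.8 km

87.8 km


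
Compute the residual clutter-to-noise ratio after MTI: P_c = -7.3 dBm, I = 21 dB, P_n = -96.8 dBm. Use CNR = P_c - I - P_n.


CNR = -7.3 - 21 - (-96.8) = 68.5 dB

68.5 dB


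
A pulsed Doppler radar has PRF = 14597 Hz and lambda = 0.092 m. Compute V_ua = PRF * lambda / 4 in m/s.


V_ua = 14597 * 0.092 / 4 = 335.7 m/s

335.7 m/s


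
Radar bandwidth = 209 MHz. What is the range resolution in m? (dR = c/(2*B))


dR = 3e8 / (2 * 209000000.0) = 0.72 m

0.72 m


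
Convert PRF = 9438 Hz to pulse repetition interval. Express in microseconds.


PRI = 1/9438 = 0.0001059547 s = 106.0 us

106.0 us


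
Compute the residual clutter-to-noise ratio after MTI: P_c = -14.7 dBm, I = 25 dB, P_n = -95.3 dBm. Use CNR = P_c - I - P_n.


CNR = -14.7 - 25 - (-95.3) = 55.6 dB

55.6 dB


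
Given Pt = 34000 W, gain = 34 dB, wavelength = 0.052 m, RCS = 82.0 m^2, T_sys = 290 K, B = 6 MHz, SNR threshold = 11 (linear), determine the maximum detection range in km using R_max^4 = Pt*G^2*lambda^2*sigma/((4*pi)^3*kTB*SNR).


G_lin = 10^(34/10) = 2511.886432
R^4 = 34000 * 2511.886432^2 * 0.052^2 * 82.0 / ((4*pi)^3 * 1.38e-23 * 290 * 6000000.0 * 11)
R^4 = 9.07505e19 m^4
R_max = (9.07505e19)^(1/4) = 97602.8 m = 97.6 km

97.6 km


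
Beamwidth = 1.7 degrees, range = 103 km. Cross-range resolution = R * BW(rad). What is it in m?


BW_rad = 0.029670597
CR = 103000 * 0.029670597 = 3056.1 m

3056.1 m


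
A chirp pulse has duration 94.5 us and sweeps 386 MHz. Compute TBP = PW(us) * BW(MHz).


TBP = 94.5 * 386 = 36477.0

36477.0


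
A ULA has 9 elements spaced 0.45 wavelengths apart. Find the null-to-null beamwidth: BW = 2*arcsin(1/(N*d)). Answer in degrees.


1/(N*d) = 1/(9*0.45) = 0.246914
BW = 2*arcsin(0.246914) = 28.6 degrees

28.6 degrees


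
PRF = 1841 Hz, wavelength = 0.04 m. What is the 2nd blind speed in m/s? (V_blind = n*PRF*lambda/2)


V_blind = 2 * 1841 * 0.04 / 2 = 73.6 m/s

73.6 m/s


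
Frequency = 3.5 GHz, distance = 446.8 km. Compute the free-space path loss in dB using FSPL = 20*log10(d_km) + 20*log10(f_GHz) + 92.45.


20*log10(446.8) = 53.0
20*log10(3.5) = 10.88
FSPL = 156.3 dB

156.3 dB


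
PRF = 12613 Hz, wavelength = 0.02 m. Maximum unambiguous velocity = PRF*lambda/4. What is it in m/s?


V_ua = 12613 * 0.02 / 4 = 63.1 m/s

63.1 m/s


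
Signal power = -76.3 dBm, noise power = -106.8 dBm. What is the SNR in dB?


SNR = -76.3 - (-106.8) = 30.5 dB

30.5 dB


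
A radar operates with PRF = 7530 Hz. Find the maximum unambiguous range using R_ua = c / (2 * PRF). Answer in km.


R_ua = 3e8 / (2 * 7530) = 19920.3 m = 19.9 km

19.9 km


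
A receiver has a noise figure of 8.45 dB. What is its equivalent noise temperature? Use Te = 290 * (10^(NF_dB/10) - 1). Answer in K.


NF_lin = 10^(8.45/10) = 6.99842
Te = 290 * (6.99842 - 1) = 1739.5 K

1739.5 K


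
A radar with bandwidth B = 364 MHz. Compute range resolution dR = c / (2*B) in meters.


dR = 3e8 / (2 * 364000000.0) = 0.41 m

0.41 m


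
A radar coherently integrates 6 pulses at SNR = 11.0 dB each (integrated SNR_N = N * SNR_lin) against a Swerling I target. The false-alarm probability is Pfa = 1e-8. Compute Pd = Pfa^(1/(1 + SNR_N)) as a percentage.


SNR_lin = 10^(11.0/10) = 12.58925
SNR_N = 6 * 12.58925 = 75.5355
1/(1 + SNR_N) = 1/76.5355 = 0.0130658
Pd = (1e-8)^0.0130658 = 0.78609
Pd = 78.6%

78.6%


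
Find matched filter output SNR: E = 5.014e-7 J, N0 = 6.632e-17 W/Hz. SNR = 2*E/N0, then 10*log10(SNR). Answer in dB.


SNR_lin = 2 * 5.014e-7 / 6.632e-17 = 1.512e10
SNR_dB = 10*log10(1.512e10) = 101.8 dB

101.8 dB


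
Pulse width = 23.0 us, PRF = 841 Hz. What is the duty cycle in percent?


DC = 23.0e-6 * 841 * 100 = 1.93%

1.93%


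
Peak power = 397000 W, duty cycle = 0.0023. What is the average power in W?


P_avg = 397000 * 0.0023 = 913.1 W

913.1 W


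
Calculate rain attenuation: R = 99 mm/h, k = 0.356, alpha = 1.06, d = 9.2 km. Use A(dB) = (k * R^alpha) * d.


gamma = 0.356 * 99^1.06 = 46.432632 dB/km
A = 46.432632 * 9.2 = 427.18 dB

427.18 dB


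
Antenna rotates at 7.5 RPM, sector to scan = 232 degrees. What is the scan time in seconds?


t = 232 / (7.5 * 360) * 60 = 5.16 s

5.16 s


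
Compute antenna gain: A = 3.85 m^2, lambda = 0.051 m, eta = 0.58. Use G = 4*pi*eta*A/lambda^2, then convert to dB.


G_linear = 4*pi*0.58*3.85/0.051^2 = 10788.43
G_dB = 10*log10(10788.43) = 40.3 dB

40.3 dB


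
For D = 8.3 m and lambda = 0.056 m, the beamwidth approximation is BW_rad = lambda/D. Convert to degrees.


BW_rad = 0.056 / 8.3 = 0.006747
BW_deg = 0.39 degrees

0.39 degrees


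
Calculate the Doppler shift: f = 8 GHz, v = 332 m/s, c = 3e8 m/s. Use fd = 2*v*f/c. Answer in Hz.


fd = 2 * 332 * 8000000000.0 / 3e8 = 17706.7 Hz

17706.7 Hz


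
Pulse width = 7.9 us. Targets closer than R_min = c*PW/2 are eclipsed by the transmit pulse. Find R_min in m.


R_min = 3e8 * 7.9e-6 / 2 = 1185.0 m

1185.0 m


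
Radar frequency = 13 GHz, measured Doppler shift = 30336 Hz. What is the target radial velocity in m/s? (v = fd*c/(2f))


v = 30336 * 3e8 / (2 * 13000000000.0) = 350.0 m/s

350.0 m/s


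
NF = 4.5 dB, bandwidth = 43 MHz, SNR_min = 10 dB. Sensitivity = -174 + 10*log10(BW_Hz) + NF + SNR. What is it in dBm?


10*log10(43000000.0) = 76.33
S = -174 + 76.33 + 4.5 + 10 = -83.2 dBm

-83.2 dBm


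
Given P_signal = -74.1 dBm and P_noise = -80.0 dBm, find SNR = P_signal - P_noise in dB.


SNR = -74.1 - (-80.0) = 5.9 dB

5.9 dB


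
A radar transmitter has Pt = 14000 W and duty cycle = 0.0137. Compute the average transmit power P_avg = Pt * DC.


P_avg = 14000 * 0.0137 = 191.8 W

191.8 W


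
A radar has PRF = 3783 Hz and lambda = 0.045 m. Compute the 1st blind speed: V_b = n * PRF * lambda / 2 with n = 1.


V_blind = 1 * 3783 * 0.045 / 2 = 85.1 m/s

85.1 m/s


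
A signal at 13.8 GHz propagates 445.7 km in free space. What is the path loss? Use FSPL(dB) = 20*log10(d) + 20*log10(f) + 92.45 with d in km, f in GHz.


20*log10(445.7) = 52.98
20*log10(13.8) = 22.8
FSPL = 168.2 dB

168.2 dB


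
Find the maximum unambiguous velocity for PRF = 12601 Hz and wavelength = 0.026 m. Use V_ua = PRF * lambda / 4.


V_ua = 12601 * 0.026 / 4 = 81.9 m/s

81.9 m/s


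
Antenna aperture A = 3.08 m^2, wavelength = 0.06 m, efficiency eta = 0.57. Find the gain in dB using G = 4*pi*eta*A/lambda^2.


G_linear = 4*pi*0.57*3.08/0.06^2 = 6128.2
G_dB = 10*log10(6128.2) = 37.9 dB

37.9 dB


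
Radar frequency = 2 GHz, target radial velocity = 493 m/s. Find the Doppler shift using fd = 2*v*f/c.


fd = 2 * 493 * 2000000000.0 / 3e8 = 6573.3 Hz

6573.3 Hz


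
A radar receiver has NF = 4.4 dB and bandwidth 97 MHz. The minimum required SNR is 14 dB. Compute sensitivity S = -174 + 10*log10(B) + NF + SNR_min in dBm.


10*log10(97000000.0) = 79.87
S = -174 + 79.87 + 4.4 + 14 = -75.7 dBm

-75.7 dBm


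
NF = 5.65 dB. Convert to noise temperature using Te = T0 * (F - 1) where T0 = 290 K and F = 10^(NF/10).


NF_lin = 10^(5.65/10) = 3.672823
Te = 290 * (3.672823 - 1) = 775.1 K

775.1 K


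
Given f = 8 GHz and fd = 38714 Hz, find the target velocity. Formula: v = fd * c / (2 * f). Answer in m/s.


v = 38714 * 3e8 / (2 * 8000000000.0) = 725.9 m/s

725.9 m/s


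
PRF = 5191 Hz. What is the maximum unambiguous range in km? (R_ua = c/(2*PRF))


R_ua = 3e8 / (2 * 5191) = 28896.2 m = 28.9 km

28.9 km


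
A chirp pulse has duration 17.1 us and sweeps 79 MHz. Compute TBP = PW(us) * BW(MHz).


TBP = 17.1 * 79 = 1350.9

1350.9


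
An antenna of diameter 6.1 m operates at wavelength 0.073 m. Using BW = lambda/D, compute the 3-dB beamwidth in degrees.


BW_rad = 0.073 / 6.1 = 0.011967
BW_deg = 0.69 degrees

0.69 degrees
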